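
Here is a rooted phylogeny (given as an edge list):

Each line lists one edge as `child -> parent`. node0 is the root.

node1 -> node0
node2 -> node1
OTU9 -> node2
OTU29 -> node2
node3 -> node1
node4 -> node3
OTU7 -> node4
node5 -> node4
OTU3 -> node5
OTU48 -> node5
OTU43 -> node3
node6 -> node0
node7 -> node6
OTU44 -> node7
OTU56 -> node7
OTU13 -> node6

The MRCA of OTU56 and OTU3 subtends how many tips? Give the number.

9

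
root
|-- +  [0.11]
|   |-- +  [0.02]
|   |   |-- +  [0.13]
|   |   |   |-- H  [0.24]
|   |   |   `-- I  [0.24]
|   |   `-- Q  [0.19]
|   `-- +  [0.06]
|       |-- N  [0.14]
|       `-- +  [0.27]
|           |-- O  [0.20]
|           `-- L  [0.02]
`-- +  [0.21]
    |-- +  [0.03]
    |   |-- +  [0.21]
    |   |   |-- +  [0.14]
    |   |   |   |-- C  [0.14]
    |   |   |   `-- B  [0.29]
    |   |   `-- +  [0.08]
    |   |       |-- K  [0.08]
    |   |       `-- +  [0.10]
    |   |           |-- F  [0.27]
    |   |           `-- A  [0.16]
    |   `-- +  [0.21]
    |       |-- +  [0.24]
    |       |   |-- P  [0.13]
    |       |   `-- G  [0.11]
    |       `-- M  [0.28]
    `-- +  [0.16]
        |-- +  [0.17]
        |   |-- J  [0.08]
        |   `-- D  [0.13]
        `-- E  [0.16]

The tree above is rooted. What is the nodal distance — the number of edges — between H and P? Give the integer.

9

The MRCA of H and P is the root of the tree.
From H up to that node: 4 branches. From P up to the same node: 5 branches. Total: 4 + 5 = 9.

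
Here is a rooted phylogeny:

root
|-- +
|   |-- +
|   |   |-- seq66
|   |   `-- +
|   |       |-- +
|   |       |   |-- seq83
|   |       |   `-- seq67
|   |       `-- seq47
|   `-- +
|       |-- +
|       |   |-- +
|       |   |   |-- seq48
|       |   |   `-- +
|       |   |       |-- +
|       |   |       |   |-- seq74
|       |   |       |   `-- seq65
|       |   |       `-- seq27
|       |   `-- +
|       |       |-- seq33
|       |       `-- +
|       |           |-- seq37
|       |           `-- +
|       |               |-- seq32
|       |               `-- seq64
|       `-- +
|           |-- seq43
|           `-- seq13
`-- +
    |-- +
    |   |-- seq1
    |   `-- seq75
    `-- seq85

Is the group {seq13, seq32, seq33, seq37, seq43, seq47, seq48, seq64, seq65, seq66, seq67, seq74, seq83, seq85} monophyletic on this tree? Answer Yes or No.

No

The MRCA of the listed taxa is the root, so the smallest clade containing them is the whole tree.
That clade also contains seq1, seq27, seq75, which are not in the proposed group, so the group is not monophyletic.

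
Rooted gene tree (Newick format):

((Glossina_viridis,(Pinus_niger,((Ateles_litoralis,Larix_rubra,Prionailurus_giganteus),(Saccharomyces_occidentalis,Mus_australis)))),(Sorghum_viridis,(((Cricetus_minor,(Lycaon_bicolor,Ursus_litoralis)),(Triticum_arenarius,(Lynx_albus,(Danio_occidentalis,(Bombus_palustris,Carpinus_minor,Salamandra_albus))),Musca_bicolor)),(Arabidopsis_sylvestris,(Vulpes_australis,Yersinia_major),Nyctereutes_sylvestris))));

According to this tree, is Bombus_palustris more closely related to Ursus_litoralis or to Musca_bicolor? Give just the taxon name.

Musca_bicolor

The MRCA of Bombus_palustris and Musca_bicolor subtends (Triticum_arenarius,(Lynx_albus,(Danio_occidentalis,(Bombus_palustris,Carpinus_minor,Salamandra_albus))),Musca_bicolor) (7 taxa).
The MRCA of Bombus_palustris and Ursus_litoralis subtends ((Cricetus_minor,(Lycaon_bicolor,Ursus_litoralis)),(Triticum_arenarius,(Lynx_albus,(Danio_occidentalis,(Bombus_palustris,Carpinus_minor,Salamandra_albus))),Musca_bicolor)) (10 taxa).
The first is nested inside the second, so Bombus_palustris shares a more recent common ancestor with Musca_bicolor.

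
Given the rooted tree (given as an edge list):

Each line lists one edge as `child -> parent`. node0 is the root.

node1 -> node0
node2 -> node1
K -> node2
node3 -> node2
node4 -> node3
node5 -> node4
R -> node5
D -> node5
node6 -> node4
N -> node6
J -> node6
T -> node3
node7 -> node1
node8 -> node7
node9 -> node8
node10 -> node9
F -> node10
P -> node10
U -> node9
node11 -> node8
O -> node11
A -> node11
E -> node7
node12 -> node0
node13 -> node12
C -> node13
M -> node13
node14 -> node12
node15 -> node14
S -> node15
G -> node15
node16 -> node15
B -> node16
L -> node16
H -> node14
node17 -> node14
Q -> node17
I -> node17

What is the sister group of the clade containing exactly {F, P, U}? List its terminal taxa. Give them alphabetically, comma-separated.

The clade containing exactly {F, P, U} attaches to the tree at the node subtending (((F,P),U),(O,A)).
The other lineage descending from that same node — the sister group — is (O,A); its 2 tips in alphabetical order are the answer.

A, O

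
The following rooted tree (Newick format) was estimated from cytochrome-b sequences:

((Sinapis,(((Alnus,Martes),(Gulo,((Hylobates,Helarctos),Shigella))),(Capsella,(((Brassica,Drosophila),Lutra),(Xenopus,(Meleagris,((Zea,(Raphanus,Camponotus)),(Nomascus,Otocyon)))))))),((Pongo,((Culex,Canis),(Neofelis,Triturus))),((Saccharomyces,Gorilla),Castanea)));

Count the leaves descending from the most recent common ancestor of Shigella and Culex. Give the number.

The MRCA of Shigella and Culex is the root, so the clade is the entire tree.
That clade contains 26 terminal taxa: Alnus, Brassica, Camponotus, Canis, Capsella, Castanea, Culex, Drosophila, Gorilla, Gulo, Helarctos, Hylobates, Lutra, Martes, Meleagris, Neofelis, Nomascus, Otocyon, Pongo, Raphanus, Saccharomyces, Shigella, Sinapis, Triturus, Xenopus, Zea.

26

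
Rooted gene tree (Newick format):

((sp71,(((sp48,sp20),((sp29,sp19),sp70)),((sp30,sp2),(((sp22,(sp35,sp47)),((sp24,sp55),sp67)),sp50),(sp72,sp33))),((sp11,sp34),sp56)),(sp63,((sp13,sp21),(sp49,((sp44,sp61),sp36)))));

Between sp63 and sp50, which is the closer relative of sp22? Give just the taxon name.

sp50

The MRCA of sp22 and sp50 subtends (((sp22,(sp35,sp47)),((sp24,sp55),sp67)),sp50) (7 taxa).
The MRCA of sp22 and sp63 is the root, subtending the entire tree (27 taxa).
The first is nested inside the second, so sp22 shares a more recent common ancestor with sp50.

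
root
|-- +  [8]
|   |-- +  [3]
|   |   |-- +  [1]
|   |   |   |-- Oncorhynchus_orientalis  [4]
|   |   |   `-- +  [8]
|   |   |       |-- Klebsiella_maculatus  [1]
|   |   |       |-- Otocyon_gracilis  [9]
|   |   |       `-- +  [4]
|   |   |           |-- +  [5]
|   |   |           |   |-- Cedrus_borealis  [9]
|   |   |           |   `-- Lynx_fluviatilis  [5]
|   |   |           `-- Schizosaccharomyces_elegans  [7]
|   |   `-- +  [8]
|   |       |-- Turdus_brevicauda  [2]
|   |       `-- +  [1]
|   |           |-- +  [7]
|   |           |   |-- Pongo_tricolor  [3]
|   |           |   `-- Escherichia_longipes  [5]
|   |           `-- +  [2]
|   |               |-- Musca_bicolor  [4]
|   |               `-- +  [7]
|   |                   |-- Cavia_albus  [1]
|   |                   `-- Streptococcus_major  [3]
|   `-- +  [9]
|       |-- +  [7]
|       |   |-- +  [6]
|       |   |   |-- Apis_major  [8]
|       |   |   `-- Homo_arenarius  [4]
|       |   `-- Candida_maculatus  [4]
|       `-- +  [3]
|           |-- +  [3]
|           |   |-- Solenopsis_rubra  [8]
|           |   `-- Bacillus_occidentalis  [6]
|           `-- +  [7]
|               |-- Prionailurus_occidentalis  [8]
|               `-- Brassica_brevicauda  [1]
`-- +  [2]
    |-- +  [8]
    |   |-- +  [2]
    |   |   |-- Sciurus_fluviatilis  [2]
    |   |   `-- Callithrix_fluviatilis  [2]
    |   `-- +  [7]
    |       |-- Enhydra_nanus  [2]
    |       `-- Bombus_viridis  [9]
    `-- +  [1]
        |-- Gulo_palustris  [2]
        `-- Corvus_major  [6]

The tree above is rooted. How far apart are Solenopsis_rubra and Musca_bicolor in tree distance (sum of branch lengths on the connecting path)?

41

The path runs Solenopsis_rubra → … → MRCA → … → Musca_bicolor; the MRCA is the node subtending (((Oncorhynchus_orientalis,(Klebsiella_maculatus,Otocyon_gracilis,((Cedrus_borealis,Lynx_fluviatilis),Schizosaccharomyces_elegans))),(Turdus_brevicauda,((Pongo_tricolor,Escherichia_longipes),(Musca_bicolor,(Cavia_albus,Streptococcus_major))))),(((Apis_major,Homo_arenarius),Candida_maculatus),((Solenopsis_rubra,Bacillus_occidentalis),(Prionailurus_occidentalis,Brassica_brevicauda)))).
Branch lengths along that path: 8 + 3 + 3 + 9 + 3 + 8 + 1 + 2 + 4 = 41.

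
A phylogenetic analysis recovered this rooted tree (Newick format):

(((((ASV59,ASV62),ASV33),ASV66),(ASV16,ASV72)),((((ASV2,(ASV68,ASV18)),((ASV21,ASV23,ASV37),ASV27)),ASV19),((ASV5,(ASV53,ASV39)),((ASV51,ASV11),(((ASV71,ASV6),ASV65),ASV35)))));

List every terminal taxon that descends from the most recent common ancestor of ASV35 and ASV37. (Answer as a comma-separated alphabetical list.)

ASV11, ASV18, ASV19, ASV2, ASV21, ASV23, ASV27, ASV35, ASV37, ASV39, ASV5, ASV51, ASV53, ASV6, ASV65, ASV68, ASV71

Tracing ASV35: it sits inside (((ASV71,ASV6),ASV65),ASV35).
Tracing ASV37: it sits inside (ASV21,ASV23,ASV37).
The smallest clade enclosing both is ((((ASV2,(ASV68,ASV18)),((ASV21,ASV23,ASV37),ASV27)),ASV19),((ASV5,(ASV53,ASV39)),((ASV51,ASV11),(((ASV71,ASV6),ASV65),ASV35)))); the answer is its 17 terminal taxa in alphabetical order.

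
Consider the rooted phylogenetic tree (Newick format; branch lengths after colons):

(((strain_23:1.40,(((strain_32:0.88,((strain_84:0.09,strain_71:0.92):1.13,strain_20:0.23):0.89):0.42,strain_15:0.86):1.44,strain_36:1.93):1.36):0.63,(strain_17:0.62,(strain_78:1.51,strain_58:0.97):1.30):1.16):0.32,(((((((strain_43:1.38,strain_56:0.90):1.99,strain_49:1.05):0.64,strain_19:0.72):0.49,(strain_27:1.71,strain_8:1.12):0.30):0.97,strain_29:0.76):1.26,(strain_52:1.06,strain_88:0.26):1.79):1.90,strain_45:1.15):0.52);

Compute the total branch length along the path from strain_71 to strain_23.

7.56

The path runs strain_71 → … → MRCA → … → strain_23; the MRCA is the node subtending (strain_23,(((strain_32,((strain_84,strain_71),strain_20)),strain_15),strain_36)).
Branch lengths along that path: 0.92 + 1.13 + 0.89 + 0.42 + 1.44 + 1.36 + 1.40 = 7.56.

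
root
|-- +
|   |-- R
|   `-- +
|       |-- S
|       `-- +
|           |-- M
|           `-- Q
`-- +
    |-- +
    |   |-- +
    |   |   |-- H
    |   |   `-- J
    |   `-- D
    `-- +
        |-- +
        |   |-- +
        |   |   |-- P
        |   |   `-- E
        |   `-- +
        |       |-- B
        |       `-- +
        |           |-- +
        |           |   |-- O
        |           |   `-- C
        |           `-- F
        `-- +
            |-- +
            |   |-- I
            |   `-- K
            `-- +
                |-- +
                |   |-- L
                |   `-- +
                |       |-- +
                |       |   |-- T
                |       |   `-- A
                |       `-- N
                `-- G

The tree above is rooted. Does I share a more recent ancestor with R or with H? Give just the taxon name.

The MRCA of I and H subtends (((H,J),D),(((P,E),(B,((O,C),F))),((I,K),((L,((T,A),N)),G)))) (16 taxa).
The MRCA of I and R is the root, subtending the entire tree (20 taxa).
The first is nested inside the second, so I shares a more recent common ancestor with H.

H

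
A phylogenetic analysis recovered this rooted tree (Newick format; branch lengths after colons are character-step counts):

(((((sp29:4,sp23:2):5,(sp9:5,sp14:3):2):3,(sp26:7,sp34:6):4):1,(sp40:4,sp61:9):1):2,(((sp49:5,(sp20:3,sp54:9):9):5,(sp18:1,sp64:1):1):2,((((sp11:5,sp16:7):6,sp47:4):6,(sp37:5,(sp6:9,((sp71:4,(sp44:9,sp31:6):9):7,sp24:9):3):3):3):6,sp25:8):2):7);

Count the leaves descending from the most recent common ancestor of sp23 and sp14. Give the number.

The MRCA of sp23 and sp14 is the node subtending ((sp29,sp23),(sp9,sp14)).
That clade contains 4 terminal taxa: sp14, sp23, sp29, sp9.

4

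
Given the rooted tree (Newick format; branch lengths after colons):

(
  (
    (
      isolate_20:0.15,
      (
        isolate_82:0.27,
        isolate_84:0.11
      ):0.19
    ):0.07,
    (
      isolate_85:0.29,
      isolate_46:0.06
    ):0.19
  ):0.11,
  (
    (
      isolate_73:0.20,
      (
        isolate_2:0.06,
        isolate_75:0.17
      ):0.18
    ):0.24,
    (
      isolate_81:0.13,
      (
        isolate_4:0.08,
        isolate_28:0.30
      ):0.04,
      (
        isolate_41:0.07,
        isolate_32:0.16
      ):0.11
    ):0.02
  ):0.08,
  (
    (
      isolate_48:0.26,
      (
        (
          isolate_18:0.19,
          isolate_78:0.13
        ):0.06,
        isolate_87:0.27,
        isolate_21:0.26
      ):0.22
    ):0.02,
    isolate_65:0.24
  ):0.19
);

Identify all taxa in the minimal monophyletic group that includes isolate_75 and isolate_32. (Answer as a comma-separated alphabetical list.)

Tracing isolate_75: it sits inside (isolate_2,isolate_75).
Tracing isolate_32: it sits inside (isolate_41,isolate_32).
The smallest clade enclosing both is ((isolate_73,(isolate_2,isolate_75)),(isolate_81,(isolate_4,isolate_28),(isolate_41,isolate_32))); the answer is its 8 terminal taxa in alphabetical order.

isolate_2, isolate_28, isolate_32, isolate_4, isolate_41, isolate_73, isolate_75, isolate_81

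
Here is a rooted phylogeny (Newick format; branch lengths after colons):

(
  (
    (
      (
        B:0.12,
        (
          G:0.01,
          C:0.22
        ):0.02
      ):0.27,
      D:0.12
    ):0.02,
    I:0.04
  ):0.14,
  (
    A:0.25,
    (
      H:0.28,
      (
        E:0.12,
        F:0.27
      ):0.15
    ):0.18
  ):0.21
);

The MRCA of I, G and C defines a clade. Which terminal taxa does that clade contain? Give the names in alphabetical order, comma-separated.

B, C, D, G, I

Tracing I: it sits inside (((B,(G,C)),D),I).
Tracing G: it sits inside (G,C).
Tracing C: it sits inside (G,C).
The smallest clade enclosing all 3 is (((B,(G,C)),D),I); the answer is its 5 terminal taxa in alphabetical order.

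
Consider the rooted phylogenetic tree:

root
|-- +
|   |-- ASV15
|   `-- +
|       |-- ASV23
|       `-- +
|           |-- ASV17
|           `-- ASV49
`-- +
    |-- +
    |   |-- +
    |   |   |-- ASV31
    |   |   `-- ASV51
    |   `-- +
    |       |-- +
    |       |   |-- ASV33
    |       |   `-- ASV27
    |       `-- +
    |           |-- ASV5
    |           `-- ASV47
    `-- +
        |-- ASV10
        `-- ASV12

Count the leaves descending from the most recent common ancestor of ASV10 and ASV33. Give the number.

The MRCA of ASV10 and ASV33 is the node subtending (((ASV31,ASV51),((ASV33,ASV27),(ASV5,ASV47))),(ASV10,ASV12)).
That clade contains 8 terminal taxa: ASV10, ASV12, ASV27, ASV31, ASV33, ASV47, ASV5, ASV51.

8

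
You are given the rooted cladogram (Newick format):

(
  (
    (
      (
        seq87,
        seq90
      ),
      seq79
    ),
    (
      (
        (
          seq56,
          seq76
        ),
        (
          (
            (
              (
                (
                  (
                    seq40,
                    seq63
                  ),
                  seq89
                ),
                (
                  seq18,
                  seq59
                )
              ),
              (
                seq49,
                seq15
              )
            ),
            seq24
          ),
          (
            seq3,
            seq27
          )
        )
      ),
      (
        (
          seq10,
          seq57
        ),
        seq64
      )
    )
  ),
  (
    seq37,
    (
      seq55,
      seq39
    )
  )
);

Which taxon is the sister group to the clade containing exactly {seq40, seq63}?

seq89

The clade containing exactly {seq40, seq63} attaches to the tree at the node subtending ((seq40,seq63),seq89).
The other lineage descending from that same node — the sister group — is the single tip seq89.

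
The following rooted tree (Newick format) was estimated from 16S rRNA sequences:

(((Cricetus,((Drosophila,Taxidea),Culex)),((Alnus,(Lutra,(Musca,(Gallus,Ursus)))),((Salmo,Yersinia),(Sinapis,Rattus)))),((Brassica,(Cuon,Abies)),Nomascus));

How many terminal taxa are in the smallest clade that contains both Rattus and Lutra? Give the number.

The MRCA of Rattus and Lutra is the node subtending ((Alnus,(Lutra,(Musca,(Gallus,Ursus)))),((Salmo,Yersinia),(Sinapis,Rattus))).
That clade contains 9 terminal taxa: Alnus, Gallus, Lutra, Musca, Rattus, Salmo, Sinapis, Ursus, Yersinia.

9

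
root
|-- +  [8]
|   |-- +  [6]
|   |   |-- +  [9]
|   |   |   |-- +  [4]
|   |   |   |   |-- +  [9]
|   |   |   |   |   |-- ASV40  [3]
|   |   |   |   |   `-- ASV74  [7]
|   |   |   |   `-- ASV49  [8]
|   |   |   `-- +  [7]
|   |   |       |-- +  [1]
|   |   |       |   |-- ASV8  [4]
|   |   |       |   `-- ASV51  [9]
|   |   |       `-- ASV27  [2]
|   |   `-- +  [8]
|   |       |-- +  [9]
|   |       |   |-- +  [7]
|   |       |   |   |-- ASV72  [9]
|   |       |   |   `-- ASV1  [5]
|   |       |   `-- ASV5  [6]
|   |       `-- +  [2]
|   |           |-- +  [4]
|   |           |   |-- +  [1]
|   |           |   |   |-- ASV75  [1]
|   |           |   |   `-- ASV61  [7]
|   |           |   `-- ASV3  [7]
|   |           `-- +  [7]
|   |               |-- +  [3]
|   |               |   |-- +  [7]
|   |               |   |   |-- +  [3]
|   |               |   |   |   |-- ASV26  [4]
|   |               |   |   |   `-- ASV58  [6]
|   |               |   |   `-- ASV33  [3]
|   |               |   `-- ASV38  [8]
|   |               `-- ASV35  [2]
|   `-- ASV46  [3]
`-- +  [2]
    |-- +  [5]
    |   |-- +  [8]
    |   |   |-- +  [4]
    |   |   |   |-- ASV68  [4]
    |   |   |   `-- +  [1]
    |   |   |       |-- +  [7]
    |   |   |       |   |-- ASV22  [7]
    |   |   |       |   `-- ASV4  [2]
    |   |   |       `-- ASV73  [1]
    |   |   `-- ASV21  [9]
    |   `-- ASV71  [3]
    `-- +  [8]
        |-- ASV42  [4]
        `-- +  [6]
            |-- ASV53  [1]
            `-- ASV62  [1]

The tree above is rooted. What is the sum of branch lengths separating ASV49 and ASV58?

The path runs ASV49 → … → MRCA → … → ASV58; the MRCA is the node subtending ((((ASV40,ASV74),ASV49),((ASV8,ASV51),ASV27)),(((ASV72,ASV1),ASV5),(((ASV75,ASV61),ASV3),((((ASV26,ASV58),ASV33),ASV38),ASV35)))).
Branch lengths along that path: 8 + 4 + 9 + 8 + 2 + 7 + 3 + 7 + 3 + 6 = 57.

57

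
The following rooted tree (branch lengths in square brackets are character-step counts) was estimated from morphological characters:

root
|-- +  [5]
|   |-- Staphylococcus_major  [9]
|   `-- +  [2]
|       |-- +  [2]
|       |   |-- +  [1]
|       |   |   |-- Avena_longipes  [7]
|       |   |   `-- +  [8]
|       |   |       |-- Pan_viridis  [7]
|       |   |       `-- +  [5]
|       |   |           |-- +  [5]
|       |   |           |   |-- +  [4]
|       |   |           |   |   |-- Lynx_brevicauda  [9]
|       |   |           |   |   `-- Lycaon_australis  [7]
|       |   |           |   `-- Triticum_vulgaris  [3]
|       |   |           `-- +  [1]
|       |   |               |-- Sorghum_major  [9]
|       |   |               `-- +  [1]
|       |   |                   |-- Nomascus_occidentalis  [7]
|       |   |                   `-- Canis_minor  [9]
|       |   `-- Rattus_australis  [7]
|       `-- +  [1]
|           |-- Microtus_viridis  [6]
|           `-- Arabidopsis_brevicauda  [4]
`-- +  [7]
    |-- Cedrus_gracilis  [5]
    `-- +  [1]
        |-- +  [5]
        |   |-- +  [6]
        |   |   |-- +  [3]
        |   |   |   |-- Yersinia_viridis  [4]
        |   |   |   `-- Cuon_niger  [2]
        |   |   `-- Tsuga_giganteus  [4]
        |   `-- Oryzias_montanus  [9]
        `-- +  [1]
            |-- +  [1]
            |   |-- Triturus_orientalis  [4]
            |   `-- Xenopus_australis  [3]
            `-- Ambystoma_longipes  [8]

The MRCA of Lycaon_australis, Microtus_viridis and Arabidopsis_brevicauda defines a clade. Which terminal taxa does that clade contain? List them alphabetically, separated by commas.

Tracing Lycaon_australis: it sits inside (Lynx_brevicauda,Lycaon_australis).
Tracing Microtus_viridis: it sits inside (Microtus_viridis,Arabidopsis_brevicauda).
Tracing Arabidopsis_brevicauda: it sits inside (Microtus_viridis,Arabidopsis_brevicauda).
The smallest clade enclosing all 3 is (((Avena_longipes,(Pan_viridis,(((Lynx_brevicauda,Lycaon_australis),Triticum_vulgaris),(Sorghum_major,(Nomascus_occidentalis,Canis_minor))))),Rattus_australis),(Microtus_viridis,Arabidopsis_brevicauda)); the answer is its 11 terminal taxa in alphabetical order.

Arabidopsis_brevicauda, Avena_longipes, Canis_minor, Lycaon_australis, Lynx_brevicauda, Microtus_viridis, Nomascus_occidentalis, Pan_viridis, Rattus_australis, Sorghum_major, Triticum_vulgaris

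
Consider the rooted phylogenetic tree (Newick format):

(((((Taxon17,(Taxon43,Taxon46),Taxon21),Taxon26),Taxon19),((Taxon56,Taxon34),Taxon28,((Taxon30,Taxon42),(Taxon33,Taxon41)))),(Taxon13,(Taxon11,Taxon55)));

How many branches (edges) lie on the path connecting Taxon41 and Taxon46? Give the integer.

9

The MRCA of Taxon41 and Taxon46 is the node subtending ((((Taxon17,(Taxon43,Taxon46),Taxon21),Taxon26),Taxon19),((Taxon56,Taxon34),Taxon28,((Taxon30,Taxon42),(Taxon33,Taxon41)))).
From Taxon41 up to that node: 4 branches. From Taxon46 up to the same node: 5 branches. Total: 4 + 5 = 9.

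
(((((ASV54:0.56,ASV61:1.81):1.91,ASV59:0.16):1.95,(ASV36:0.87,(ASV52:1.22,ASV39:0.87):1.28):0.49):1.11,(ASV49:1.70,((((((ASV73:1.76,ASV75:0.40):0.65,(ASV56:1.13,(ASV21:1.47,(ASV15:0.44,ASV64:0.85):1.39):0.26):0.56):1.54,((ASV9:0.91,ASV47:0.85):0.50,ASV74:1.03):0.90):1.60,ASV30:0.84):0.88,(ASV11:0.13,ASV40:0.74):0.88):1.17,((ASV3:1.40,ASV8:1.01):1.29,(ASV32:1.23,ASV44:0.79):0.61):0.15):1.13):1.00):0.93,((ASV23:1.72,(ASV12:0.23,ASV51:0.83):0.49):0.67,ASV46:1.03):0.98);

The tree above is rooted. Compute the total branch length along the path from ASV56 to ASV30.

5.67

The path runs ASV56 → … → MRCA → … → ASV30; the MRCA is the node subtending ((((ASV73,ASV75),(ASV56,(ASV21,(ASV15,ASV64)))),((ASV9,ASV47),ASV74)),ASV30).
Branch lengths along that path: 1.13 + 0.56 + 1.54 + 1.60 + 0.84 = 5.67.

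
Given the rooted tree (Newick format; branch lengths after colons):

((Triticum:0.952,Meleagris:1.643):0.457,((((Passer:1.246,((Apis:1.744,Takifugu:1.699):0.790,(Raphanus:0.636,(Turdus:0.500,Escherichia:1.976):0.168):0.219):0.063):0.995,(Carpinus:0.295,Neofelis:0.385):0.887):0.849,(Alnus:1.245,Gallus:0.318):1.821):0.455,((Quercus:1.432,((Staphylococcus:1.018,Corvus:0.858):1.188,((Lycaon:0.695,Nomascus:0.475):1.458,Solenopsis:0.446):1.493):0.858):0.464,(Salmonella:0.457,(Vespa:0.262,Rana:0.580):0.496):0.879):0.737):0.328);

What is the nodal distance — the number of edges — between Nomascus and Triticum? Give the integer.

The MRCA of Nomascus and Triticum is the root of the tree.
From Nomascus up to that node: 7 branches. From Triticum up to the same node: 2 branches. Total: 7 + 2 = 9.

9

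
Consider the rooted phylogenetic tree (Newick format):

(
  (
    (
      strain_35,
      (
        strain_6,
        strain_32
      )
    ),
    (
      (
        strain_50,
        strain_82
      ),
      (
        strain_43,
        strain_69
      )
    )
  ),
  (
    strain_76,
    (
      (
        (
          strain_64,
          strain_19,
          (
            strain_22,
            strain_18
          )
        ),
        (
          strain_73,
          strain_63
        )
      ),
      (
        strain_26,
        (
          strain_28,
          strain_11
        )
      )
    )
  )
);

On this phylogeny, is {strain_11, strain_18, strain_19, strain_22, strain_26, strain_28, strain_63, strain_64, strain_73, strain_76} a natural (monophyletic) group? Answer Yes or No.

Yes

The most recent common ancestor of these taxa subtends (strain_76,(((strain_64,strain_19,(strain_22,strain_18)),(strain_73,strain_63)),(strain_26,(strain_28,strain_11)))).
That clade has exactly 10 tips — every listed taxon and nothing else — so the group is monophyletic.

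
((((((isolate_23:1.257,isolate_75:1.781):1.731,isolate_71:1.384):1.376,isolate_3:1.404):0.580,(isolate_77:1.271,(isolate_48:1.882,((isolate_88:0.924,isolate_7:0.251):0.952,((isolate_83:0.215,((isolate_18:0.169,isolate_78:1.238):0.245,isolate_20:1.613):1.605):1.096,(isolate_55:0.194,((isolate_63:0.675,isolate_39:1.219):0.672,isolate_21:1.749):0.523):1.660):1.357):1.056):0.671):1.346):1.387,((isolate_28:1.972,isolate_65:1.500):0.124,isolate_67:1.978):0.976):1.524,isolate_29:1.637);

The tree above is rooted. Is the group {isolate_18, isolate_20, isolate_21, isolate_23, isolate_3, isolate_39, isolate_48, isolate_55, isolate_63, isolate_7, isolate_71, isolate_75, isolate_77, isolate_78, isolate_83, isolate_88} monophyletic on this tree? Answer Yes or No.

Yes

The most recent common ancestor of these taxa subtends ((((isolate_23,isolate_75),isolate_71),isolate_3),(isolate_77,(isolate_48,((isolate_88,isolate_7),((isolate_83,((isolate_18,isolate_78),isolate_20)),(isolate_55,((isolate_63,isolate_39),isolate_21))))))).
That clade has exactly 16 tips — every listed taxon and nothing else — so the group is monophyletic.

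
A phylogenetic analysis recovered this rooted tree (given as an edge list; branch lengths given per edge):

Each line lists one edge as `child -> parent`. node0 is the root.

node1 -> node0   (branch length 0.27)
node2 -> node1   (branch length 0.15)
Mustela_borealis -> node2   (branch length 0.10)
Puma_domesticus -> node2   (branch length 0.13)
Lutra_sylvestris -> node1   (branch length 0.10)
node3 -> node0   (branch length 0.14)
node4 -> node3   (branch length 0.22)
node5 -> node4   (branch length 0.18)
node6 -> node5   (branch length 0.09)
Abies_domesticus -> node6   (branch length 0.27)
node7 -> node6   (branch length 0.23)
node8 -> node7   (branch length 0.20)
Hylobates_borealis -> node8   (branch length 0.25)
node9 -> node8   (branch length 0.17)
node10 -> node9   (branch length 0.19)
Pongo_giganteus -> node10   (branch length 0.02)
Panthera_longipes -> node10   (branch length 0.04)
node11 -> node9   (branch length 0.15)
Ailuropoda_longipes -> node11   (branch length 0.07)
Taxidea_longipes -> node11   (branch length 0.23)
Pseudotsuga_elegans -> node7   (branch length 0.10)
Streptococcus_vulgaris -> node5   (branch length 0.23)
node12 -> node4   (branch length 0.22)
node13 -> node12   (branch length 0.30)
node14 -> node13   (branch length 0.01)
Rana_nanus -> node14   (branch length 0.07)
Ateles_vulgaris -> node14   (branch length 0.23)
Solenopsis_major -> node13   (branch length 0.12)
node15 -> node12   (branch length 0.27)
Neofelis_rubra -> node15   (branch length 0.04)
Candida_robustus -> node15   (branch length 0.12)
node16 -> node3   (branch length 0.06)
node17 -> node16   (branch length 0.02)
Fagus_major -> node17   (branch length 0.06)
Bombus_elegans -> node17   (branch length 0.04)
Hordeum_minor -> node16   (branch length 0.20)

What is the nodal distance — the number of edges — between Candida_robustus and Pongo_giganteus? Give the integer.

10

The MRCA of Candida_robustus and Pongo_giganteus is the node subtending (((Abies_domesticus,((Hylobates_borealis,((Pongo_giganteus,Panthera_longipes),(Ailuropoda_longipes,Taxidea_longipes))),Pseudotsuga_elegans)),Streptococcus_vulgaris),(((Rana_nanus,Ateles_vulgaris),Solenopsis_major),(Neofelis_rubra,Candida_robustus))).
From Candida_robustus up to that node: 3 branches. From Pongo_giganteus up to the same node: 7 branches. Total: 3 + 7 = 10.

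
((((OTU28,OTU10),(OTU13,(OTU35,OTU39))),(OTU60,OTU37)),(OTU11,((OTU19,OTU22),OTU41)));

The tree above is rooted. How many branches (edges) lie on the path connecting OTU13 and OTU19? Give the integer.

The MRCA of OTU13 and OTU19 is the root of the tree.
From OTU13 up to that node: 4 branches. From OTU19 up to the same node: 4 branches. Total: 4 + 4 = 8.

8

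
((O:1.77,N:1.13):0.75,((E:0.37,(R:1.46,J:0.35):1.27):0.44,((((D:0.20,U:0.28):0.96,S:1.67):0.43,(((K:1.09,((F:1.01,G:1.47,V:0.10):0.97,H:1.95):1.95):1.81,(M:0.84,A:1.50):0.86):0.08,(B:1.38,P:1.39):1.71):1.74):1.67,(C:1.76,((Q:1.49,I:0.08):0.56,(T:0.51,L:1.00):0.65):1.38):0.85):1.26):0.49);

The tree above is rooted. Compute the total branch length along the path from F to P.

The path runs F → … → MRCA → … → P; the MRCA is the node subtending (((K,((F,G,V),H)),(M,A)),(B,P)).
Branch lengths along that path: 1.01 + 0.97 + 1.95 + 1.81 + 0.08 + 1.71 + 1.39 = 8.92.

8.92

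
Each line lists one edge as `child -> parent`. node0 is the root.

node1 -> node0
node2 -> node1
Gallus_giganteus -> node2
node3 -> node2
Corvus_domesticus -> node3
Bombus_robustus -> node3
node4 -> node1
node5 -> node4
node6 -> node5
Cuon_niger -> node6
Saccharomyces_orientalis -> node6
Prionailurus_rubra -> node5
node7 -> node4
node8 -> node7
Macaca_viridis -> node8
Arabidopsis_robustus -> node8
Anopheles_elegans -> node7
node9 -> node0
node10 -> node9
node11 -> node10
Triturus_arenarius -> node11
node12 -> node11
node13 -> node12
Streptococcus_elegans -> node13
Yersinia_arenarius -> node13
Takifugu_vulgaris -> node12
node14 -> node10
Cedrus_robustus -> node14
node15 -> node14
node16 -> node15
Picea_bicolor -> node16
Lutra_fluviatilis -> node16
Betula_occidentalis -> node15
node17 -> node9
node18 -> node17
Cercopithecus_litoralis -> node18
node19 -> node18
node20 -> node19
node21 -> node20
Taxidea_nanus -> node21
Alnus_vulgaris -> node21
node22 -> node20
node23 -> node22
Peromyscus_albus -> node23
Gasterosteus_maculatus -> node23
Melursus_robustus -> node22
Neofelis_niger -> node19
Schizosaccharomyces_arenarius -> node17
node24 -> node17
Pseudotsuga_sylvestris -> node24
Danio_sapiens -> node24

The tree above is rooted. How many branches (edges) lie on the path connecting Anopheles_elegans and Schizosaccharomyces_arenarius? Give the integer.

The MRCA of Anopheles_elegans and Schizosaccharomyces_arenarius is the root of the tree.
From Anopheles_elegans up to that node: 4 branches. From Schizosaccharomyces_arenarius up to the same node: 3 branches. Total: 4 + 3 = 7.

7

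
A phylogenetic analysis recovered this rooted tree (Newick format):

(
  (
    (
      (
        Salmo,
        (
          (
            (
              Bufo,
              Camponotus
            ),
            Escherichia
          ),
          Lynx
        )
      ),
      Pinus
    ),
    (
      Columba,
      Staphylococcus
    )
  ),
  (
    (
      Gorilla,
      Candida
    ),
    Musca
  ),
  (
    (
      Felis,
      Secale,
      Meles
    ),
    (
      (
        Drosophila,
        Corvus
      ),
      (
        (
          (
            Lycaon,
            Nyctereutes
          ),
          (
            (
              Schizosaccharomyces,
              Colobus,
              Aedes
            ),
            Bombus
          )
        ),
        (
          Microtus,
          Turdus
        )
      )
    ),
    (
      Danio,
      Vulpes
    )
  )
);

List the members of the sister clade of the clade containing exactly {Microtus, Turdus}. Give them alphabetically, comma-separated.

Aedes, Bombus, Colobus, Lycaon, Nyctereutes, Schizosaccharomyces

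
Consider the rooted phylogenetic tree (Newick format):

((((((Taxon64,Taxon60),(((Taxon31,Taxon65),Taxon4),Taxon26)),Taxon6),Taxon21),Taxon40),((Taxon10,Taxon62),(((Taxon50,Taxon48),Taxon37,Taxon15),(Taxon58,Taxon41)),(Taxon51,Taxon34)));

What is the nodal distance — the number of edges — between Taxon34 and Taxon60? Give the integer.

The MRCA of Taxon34 and Taxon60 is the root of the tree.
From Taxon34 up to that node: 3 branches. From Taxon60 up to the same node: 6 branches. Total: 3 + 6 = 9.

9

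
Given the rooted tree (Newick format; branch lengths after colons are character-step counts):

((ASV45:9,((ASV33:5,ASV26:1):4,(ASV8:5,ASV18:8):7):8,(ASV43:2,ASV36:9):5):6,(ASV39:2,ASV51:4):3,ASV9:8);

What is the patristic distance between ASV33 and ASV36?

The path runs ASV33 → … → MRCA → … → ASV36; the MRCA is the node subtending (ASV45,((ASV33,ASV26),(ASV8,ASV18)),(ASV43,ASV36)).
Branch lengths along that path: 5 + 4 + 8 + 5 + 9 = 31.

31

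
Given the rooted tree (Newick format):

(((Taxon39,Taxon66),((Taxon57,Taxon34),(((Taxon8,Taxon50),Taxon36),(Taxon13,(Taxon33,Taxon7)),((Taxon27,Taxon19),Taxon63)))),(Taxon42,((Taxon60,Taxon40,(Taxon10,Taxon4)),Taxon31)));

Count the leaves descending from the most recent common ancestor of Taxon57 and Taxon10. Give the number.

The MRCA of Taxon57 and Taxon10 is the root, so the clade is the entire tree.
That clade contains 19 terminal taxa: Taxon10, Taxon13, Taxon19, Taxon27, Taxon31, Taxon33, Taxon34, Taxon36, Taxon39, Taxon4, Taxon40, Taxon42, Taxon50, Taxon57, Taxon60, Taxon63, Taxon66, Taxon7, Taxon8.

19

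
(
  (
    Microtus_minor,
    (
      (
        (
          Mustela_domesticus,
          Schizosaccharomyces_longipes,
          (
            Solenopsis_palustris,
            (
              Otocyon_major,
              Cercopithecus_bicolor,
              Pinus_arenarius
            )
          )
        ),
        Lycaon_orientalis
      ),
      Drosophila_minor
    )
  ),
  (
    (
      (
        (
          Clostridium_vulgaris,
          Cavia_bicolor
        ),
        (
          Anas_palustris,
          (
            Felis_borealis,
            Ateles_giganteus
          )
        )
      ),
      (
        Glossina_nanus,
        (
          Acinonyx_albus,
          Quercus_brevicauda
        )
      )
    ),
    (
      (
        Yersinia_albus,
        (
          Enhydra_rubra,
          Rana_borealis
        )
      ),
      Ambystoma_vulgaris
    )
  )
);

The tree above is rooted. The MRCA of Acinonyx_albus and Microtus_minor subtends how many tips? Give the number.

The MRCA of Acinonyx_albus and Microtus_minor is the root, so the clade is the entire tree.
That clade contains 21 terminal taxa: Acinonyx_albus, Ambystoma_vulgaris, Anas_palustris, Ateles_giganteus, Cavia_bicolor, Cercopithecus_bicolor, Clostridium_vulgaris, Drosophila_minor, Enhydra_rubra, Felis_borealis, Glossina_nanus, Lycaon_orientalis, Microtus_minor, Mustela_domesticus, Otocyon_major, Pinus_arenarius, Quercus_brevicauda, Rana_borealis, Schizosaccharomyces_longipes, Solenopsis_palustris, Yersinia_albus.

21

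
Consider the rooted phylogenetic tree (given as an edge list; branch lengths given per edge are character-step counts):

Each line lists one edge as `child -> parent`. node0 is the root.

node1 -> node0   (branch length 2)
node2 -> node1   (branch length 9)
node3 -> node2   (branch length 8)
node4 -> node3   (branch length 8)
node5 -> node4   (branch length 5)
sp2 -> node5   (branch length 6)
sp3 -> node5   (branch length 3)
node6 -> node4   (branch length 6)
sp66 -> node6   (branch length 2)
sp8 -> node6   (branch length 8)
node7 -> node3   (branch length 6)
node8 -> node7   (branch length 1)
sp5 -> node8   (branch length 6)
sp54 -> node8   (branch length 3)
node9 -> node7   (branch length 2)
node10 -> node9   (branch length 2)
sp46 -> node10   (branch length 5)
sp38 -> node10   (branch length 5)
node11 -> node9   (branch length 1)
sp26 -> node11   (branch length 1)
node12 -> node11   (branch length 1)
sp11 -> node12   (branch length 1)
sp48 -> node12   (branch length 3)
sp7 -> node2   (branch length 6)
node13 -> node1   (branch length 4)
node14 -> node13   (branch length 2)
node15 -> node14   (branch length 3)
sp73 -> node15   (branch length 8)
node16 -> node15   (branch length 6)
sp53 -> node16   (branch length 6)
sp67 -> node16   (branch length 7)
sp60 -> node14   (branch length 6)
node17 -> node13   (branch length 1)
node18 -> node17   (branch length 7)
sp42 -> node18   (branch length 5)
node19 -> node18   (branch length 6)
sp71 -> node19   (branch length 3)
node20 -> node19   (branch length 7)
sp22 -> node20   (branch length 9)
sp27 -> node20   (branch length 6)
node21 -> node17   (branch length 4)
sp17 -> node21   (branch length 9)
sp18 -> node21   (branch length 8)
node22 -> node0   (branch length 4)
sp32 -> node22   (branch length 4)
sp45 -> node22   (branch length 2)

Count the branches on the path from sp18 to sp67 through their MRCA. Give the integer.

The MRCA of sp18 and sp67 is the node subtending (((sp73,(sp53,sp67)),sp60),((sp42,(sp71,(sp22,sp27))),(sp17,sp18))).
From sp18 up to that node: 3 branches. From sp67 up to the same node: 4 branches. Total: 3 + 4 = 7.

7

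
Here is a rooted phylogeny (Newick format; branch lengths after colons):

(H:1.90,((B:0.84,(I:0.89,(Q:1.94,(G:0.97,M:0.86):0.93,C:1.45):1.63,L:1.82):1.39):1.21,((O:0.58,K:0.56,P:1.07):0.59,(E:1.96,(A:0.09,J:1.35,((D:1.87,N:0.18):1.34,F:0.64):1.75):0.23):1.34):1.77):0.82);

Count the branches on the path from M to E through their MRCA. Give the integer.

The MRCA of M and E is the node subtending ((B,(I,(Q,(G,M),C),L)),((O,K,P),(E,(A,J,((D,N),F))))).
From M up to that node: 5 branches. From E up to the same node: 3 branches. Total: 5 + 3 = 8.

8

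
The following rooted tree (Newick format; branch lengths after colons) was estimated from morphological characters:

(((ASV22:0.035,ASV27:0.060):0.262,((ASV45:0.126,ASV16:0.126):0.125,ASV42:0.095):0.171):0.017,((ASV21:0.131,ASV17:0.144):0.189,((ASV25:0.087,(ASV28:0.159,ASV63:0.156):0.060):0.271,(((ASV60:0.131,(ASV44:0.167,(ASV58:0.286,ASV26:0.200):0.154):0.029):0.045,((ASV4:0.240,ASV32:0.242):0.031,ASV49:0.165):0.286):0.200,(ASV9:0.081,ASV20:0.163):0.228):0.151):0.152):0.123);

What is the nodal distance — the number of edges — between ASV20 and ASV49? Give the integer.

The MRCA of ASV20 and ASV49 is the node subtending (((ASV60,(ASV44,(ASV58,ASV26))),((ASV4,ASV32),ASV49)),(ASV9,ASV20)).
From ASV20 up to that node: 2 branches. From ASV49 up to the same node: 3 branches. Total: 2 + 3 = 5.

5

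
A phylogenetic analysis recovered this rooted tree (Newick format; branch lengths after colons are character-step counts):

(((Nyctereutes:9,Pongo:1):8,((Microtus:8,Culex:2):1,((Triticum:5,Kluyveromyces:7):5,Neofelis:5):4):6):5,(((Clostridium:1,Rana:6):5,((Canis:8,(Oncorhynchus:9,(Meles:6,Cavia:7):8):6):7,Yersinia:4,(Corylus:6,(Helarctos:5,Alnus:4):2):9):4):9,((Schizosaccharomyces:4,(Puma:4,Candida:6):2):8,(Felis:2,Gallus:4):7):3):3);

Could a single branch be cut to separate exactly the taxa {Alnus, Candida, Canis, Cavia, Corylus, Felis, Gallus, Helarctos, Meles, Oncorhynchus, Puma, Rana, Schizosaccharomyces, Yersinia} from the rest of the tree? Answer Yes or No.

The MRCA of the listed taxa subtends (((Clostridium,Rana),((Canis,(Oncorhynchus,(Meles,Cavia))),Yersinia,(Corylus,(Helarctos,Alnus)))),((Schizosaccharomyces,(Puma,Candida)),(Felis,Gallus))).
That clade also contains Clostridium, which is not in the proposed group, so the group is not monophyletic.

No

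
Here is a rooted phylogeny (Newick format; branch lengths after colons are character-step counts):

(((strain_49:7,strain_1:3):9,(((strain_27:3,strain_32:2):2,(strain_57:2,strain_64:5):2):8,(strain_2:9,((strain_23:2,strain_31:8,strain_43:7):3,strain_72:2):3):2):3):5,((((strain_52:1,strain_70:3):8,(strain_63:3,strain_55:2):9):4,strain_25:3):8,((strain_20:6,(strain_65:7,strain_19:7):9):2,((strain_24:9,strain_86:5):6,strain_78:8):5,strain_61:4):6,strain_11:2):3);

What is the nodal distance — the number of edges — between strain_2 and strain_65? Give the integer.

9

The MRCA of strain_2 and strain_65 is the root of the tree.
From strain_2 up to that node: 4 branches. From strain_65 up to the same node: 5 branches. Total: 4 + 5 = 9.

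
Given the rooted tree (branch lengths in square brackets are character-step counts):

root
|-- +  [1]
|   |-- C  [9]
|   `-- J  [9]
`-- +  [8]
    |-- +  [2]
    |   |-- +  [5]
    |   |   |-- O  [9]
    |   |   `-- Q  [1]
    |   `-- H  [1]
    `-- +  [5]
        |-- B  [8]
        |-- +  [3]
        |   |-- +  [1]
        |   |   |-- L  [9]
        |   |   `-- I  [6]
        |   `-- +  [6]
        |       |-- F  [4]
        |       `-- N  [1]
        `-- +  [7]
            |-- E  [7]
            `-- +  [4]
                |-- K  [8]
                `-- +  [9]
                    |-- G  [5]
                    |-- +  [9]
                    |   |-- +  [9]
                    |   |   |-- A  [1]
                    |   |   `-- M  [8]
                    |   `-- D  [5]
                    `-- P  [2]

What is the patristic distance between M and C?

69

The path runs M → … → MRCA → … → C; the MRCA is the root of the tree.
Branch lengths along that path: 8 + 9 + 9 + 9 + 4 + 7 + 5 + 8 + 1 + 9 = 69.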